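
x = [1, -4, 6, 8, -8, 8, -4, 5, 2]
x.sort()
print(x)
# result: [-8, -4, -4, 1, 2, 5, 6, 8, 8]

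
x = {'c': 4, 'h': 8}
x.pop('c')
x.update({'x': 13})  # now {'h': 8, 'x': 13}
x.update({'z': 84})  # {'h': 8, 'x': 13, 'z': 84}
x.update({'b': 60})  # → {'h': 8, 'x': 13, 'z': 84, 'b': 60}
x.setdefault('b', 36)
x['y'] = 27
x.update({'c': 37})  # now {'h': 8, 'x': 13, 'z': 84, 'b': 60, 'y': 27, 'c': 37}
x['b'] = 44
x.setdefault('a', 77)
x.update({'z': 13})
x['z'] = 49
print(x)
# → {'h': 8, 'x': 13, 'z': 49, 'b': 44, 'y': 27, 'c': 37, 'a': 77}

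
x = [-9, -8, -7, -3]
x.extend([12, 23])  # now [-9, -8, -7, -3, 12, 23]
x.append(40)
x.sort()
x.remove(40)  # [-9, -8, -7, -3, 12, 23]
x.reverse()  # [23, 12, -3, -7, -8, -9]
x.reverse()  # [-9, -8, -7, -3, 12, 23]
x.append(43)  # [-9, -8, -7, -3, 12, 23, 43]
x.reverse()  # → [43, 23, 12, -3, -7, -8, -9]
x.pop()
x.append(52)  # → [43, 23, 12, -3, -7, -8, 52]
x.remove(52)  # [43, 23, 12, -3, -7, -8]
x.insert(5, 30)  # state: [43, 23, 12, -3, -7, 30, -8]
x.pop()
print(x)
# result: [43, 23, 12, -3, -7, 30]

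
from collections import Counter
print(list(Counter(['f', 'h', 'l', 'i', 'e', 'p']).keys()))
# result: ['f', 'h', 'l', 'i', 'e', 'p']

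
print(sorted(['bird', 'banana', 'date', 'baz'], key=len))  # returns ['baz', 'bird', 'date', 'banana']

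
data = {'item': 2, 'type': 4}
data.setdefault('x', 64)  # 64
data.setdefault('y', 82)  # 82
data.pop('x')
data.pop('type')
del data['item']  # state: {'y': 82}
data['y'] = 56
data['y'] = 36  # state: {'y': 36}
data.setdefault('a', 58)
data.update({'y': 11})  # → {'y': 11, 'a': 58}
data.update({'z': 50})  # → {'y': 11, 'a': 58, 'z': 50}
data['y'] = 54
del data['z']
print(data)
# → {'y': 54, 'a': 58}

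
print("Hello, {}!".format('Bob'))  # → Hello, Bob!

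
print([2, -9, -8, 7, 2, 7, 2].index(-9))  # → 1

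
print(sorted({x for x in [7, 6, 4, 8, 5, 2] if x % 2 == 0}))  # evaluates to [2, 4, 6, 8]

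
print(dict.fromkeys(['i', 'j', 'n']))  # {'i': None, 'j': None, 'n': None}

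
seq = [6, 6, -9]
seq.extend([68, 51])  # [6, 6, -9, 68, 51]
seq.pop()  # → 51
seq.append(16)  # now [6, 6, -9, 68, 16]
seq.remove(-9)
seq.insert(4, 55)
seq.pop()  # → 55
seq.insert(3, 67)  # [6, 6, 68, 67, 16]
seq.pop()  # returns 16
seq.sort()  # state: [6, 6, 67, 68]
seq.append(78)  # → [6, 6, 67, 68, 78]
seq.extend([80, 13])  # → [6, 6, 67, 68, 78, 80, 13]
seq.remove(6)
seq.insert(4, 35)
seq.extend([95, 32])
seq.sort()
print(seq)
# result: [6, 13, 32, 35, 67, 68, 78, 80, 95]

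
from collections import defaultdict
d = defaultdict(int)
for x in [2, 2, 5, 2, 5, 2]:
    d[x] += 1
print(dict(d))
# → {2: 4, 5: 2}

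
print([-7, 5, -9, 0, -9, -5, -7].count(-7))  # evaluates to 2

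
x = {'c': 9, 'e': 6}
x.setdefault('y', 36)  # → 36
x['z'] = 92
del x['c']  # {'e': 6, 'y': 36, 'z': 92}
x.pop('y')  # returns 36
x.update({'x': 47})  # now {'e': 6, 'z': 92, 'x': 47}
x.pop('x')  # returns 47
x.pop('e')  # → 6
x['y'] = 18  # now {'z': 92, 'y': 18}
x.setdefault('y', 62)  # 18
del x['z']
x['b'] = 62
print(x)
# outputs {'y': 18, 'b': 62}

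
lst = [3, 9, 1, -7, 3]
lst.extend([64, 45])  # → [3, 9, 1, -7, 3, 64, 45]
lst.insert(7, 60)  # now [3, 9, 1, -7, 3, 64, 45, 60]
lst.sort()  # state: [-7, 1, 3, 3, 9, 45, 60, 64]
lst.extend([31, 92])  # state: [-7, 1, 3, 3, 9, 45, 60, 64, 31, 92]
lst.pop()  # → 92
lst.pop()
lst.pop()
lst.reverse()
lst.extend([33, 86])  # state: [60, 45, 9, 3, 3, 1, -7, 33, 86]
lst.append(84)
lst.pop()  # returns 84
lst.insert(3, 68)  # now [60, 45, 9, 68, 3, 3, 1, -7, 33, 86]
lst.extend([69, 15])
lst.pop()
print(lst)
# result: [60, 45, 9, 68, 3, 3, 1, -7, 33, 86, 69]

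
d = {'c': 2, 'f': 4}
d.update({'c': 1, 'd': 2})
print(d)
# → {'c': 1, 'f': 4, 'd': 2}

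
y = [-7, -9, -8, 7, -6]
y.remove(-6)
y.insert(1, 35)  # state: [-7, 35, -9, -8, 7]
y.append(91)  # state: [-7, 35, -9, -8, 7, 91]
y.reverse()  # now [91, 7, -8, -9, 35, -7]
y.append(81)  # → [91, 7, -8, -9, 35, -7, 81]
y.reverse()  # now [81, -7, 35, -9, -8, 7, 91]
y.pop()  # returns 91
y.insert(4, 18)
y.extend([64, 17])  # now [81, -7, 35, -9, 18, -8, 7, 64, 17]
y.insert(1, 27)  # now [81, 27, -7, 35, -9, 18, -8, 7, 64, 17]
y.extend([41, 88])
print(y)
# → [81, 27, -7, 35, -9, 18, -8, 7, 64, 17, 41, 88]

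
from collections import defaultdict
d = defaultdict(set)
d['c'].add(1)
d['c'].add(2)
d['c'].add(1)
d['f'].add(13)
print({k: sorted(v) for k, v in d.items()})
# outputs {'c': [1, 2], 'f': [13]}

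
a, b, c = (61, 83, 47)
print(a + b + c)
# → 191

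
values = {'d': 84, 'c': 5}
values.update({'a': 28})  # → {'d': 84, 'c': 5, 'a': 28}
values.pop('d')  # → 84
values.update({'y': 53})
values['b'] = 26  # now {'c': 5, 'a': 28, 'y': 53, 'b': 26}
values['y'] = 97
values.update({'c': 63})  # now {'c': 63, 'a': 28, 'y': 97, 'b': 26}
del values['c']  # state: {'a': 28, 'y': 97, 'b': 26}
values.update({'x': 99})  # {'a': 28, 'y': 97, 'b': 26, 'x': 99}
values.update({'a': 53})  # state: {'a': 53, 'y': 97, 'b': 26, 'x': 99}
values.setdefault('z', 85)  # 85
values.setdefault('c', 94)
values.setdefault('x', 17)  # 99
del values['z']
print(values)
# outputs {'a': 53, 'y': 97, 'b': 26, 'x': 99, 'c': 94}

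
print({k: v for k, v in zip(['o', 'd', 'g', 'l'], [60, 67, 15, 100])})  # {'o': 60, 'd': 67, 'g': 15, 'l': 100}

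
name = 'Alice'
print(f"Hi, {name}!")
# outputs Hi, Alice!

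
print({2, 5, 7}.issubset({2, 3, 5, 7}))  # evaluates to True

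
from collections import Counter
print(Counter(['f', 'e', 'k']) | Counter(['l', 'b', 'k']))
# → Counter({'f': 1, 'e': 1, 'k': 1, 'l': 1, 'b': 1})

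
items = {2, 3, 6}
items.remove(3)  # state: {2, 6}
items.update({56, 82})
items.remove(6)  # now {2, 56, 82}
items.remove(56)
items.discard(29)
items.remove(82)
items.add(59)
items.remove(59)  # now {2}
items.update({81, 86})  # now {2, 81, 86}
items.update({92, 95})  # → {2, 81, 86, 92, 95}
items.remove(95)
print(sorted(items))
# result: [2, 81, 86, 92]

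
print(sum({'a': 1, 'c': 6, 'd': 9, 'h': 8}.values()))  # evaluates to 24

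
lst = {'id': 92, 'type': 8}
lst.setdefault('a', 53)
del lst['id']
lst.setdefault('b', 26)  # 26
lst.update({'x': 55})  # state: {'type': 8, 'a': 53, 'b': 26, 'x': 55}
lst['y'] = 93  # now {'type': 8, 'a': 53, 'b': 26, 'x': 55, 'y': 93}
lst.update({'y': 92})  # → {'type': 8, 'a': 53, 'b': 26, 'x': 55, 'y': 92}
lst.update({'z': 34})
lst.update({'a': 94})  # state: {'type': 8, 'a': 94, 'b': 26, 'x': 55, 'y': 92, 'z': 34}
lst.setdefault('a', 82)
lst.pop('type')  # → 8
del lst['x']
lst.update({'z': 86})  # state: {'a': 94, 'b': 26, 'y': 92, 'z': 86}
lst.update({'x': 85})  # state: {'a': 94, 'b': 26, 'y': 92, 'z': 86, 'x': 85}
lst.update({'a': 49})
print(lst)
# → {'a': 49, 'b': 26, 'y': 92, 'z': 86, 'x': 85}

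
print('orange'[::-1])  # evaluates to egnaro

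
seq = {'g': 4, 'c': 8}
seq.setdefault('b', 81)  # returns 81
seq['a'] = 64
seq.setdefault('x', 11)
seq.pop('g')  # 4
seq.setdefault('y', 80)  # 80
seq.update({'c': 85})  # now {'c': 85, 'b': 81, 'a': 64, 'x': 11, 'y': 80}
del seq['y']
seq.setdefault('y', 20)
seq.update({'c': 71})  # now {'c': 71, 'b': 81, 'a': 64, 'x': 11, 'y': 20}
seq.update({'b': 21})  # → {'c': 71, 'b': 21, 'a': 64, 'x': 11, 'y': 20}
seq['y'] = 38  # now {'c': 71, 'b': 21, 'a': 64, 'x': 11, 'y': 38}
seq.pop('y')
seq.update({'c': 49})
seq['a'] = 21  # {'c': 49, 'b': 21, 'a': 21, 'x': 11}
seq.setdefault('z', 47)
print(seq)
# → {'c': 49, 'b': 21, 'a': 21, 'x': 11, 'z': 47}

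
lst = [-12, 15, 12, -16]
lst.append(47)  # [-12, 15, 12, -16, 47]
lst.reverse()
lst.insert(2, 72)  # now [47, -16, 72, 12, 15, -12]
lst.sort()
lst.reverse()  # [72, 47, 15, 12, -12, -16]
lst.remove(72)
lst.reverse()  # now [-16, -12, 12, 15, 47]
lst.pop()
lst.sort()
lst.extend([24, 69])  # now [-16, -12, 12, 15, 24, 69]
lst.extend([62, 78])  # [-16, -12, 12, 15, 24, 69, 62, 78]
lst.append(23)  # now [-16, -12, 12, 15, 24, 69, 62, 78, 23]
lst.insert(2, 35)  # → [-16, -12, 35, 12, 15, 24, 69, 62, 78, 23]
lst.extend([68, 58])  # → [-16, -12, 35, 12, 15, 24, 69, 62, 78, 23, 68, 58]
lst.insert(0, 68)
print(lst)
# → [68, -16, -12, 35, 12, 15, 24, 69, 62, 78, 23, 68, 58]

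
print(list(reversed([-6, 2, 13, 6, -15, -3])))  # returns [-3, -15, 6, 13, 2, -6]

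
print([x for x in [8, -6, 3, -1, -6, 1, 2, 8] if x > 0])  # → [8, 3, 1, 2, 8]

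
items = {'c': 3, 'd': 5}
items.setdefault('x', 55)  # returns 55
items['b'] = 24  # {'c': 3, 'd': 5, 'x': 55, 'b': 24}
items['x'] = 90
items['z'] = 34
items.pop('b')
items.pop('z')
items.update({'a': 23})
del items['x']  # {'c': 3, 'd': 5, 'a': 23}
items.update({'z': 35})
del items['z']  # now {'c': 3, 'd': 5, 'a': 23}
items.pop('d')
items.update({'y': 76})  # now {'c': 3, 'a': 23, 'y': 76}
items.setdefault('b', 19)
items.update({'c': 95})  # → {'c': 95, 'a': 23, 'y': 76, 'b': 19}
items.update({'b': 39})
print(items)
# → {'c': 95, 'a': 23, 'y': 76, 'b': 39}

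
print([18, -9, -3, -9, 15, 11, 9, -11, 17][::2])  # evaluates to [18, -3, 15, 9, 17]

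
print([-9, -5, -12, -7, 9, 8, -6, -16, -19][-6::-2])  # [-7, -5]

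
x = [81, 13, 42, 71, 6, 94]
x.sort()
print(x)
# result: [6, 13, 42, 71, 81, 94]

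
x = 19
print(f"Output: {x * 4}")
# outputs Output: 76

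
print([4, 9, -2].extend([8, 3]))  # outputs None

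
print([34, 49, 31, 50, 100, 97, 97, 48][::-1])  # [48, 97, 97, 100, 50, 31, 49, 34]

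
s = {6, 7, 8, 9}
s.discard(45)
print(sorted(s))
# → [6, 7, 8, 9]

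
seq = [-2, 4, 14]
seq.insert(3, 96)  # [-2, 4, 14, 96]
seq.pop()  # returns 96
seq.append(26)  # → [-2, 4, 14, 26]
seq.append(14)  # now [-2, 4, 14, 26, 14]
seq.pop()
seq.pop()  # 26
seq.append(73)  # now [-2, 4, 14, 73]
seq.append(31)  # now [-2, 4, 14, 73, 31]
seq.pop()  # 31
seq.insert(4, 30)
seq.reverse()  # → [30, 73, 14, 4, -2]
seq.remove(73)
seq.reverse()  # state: [-2, 4, 14, 30]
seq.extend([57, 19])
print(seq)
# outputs [-2, 4, 14, 30, 57, 19]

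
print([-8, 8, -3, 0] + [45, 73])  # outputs [-8, 8, -3, 0, 45, 73]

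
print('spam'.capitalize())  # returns Spam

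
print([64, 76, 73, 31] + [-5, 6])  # [64, 76, 73, 31, -5, 6]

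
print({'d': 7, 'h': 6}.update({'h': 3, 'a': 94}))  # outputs None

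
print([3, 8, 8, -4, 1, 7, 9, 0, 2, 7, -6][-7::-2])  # [1, 8, 3]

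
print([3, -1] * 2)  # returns [3, -1, 3, -1]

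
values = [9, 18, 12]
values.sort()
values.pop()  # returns 18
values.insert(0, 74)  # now [74, 9, 12]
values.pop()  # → 12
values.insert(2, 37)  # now [74, 9, 37]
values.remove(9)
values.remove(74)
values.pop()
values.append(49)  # [49]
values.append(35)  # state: [49, 35]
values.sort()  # [35, 49]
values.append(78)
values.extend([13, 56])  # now [35, 49, 78, 13, 56]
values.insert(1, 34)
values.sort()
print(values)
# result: [13, 34, 35, 49, 56, 78]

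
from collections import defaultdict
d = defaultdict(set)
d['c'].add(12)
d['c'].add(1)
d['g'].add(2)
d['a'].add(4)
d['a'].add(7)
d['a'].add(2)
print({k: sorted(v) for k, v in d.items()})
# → {'c': [1, 12], 'g': [2], 'a': [2, 4, 7]}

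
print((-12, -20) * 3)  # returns (-12, -20, -12, -20, -12, -20)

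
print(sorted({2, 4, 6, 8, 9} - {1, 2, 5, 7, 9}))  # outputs [4, 6, 8]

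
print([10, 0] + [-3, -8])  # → [10, 0, -3, -8]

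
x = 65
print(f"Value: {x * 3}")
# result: Value: 195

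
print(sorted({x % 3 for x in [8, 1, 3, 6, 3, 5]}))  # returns [0, 1, 2]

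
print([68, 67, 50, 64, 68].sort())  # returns None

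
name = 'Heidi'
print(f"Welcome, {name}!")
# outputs Welcome, Heidi!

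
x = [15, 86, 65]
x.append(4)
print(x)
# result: [15, 86, 65, 4]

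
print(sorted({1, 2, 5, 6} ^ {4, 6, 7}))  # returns [1, 2, 4, 5, 7]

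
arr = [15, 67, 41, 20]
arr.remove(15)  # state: [67, 41, 20]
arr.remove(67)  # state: [41, 20]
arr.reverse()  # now [20, 41]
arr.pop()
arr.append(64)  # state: [20, 64]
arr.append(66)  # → [20, 64, 66]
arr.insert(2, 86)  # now [20, 64, 86, 66]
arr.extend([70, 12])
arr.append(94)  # [20, 64, 86, 66, 70, 12, 94]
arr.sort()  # [12, 20, 64, 66, 70, 86, 94]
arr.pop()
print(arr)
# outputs [12, 20, 64, 66, 70, 86]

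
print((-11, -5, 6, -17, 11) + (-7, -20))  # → (-11, -5, 6, -17, 11, -7, -20)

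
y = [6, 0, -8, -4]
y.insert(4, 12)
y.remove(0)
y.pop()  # 12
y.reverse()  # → [-4, -8, 6]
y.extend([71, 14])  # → [-4, -8, 6, 71, 14]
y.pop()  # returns 14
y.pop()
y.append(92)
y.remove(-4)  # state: [-8, 6, 92]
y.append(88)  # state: [-8, 6, 92, 88]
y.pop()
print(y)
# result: [-8, 6, 92]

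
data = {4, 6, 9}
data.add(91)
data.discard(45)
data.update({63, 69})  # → {4, 6, 9, 63, 69, 91}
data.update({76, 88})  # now {4, 6, 9, 63, 69, 76, 88, 91}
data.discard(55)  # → {4, 6, 9, 63, 69, 76, 88, 91}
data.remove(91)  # {4, 6, 9, 63, 69, 76, 88}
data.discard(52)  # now {4, 6, 9, 63, 69, 76, 88}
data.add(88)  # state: {4, 6, 9, 63, 69, 76, 88}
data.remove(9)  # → {4, 6, 63, 69, 76, 88}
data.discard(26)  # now {4, 6, 63, 69, 76, 88}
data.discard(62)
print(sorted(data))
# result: [4, 6, 63, 69, 76, 88]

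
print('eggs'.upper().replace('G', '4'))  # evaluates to E44S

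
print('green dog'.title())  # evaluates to Green Dog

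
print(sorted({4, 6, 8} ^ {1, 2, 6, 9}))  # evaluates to [1, 2, 4, 8, 9]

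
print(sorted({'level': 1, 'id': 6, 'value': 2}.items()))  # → [('id', 6), ('level', 1), ('value', 2)]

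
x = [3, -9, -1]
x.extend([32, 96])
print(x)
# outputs [3, -9, -1, 32, 96]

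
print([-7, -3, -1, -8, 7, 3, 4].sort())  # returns None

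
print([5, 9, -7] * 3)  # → [5, 9, -7, 5, 9, -7, 5, 9, -7]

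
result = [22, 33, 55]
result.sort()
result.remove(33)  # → [22, 55]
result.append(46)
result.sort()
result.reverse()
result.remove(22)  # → [55, 46]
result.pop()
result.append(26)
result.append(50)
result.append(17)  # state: [55, 26, 50, 17]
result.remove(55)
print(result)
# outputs [26, 50, 17]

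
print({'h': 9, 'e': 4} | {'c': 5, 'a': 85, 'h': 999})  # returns {'h': 999, 'e': 4, 'c': 5, 'a': 85}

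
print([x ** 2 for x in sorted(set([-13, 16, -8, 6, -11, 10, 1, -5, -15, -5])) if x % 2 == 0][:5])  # [64, 36, 100, 256]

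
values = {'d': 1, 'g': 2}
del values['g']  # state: {'d': 1}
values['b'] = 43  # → {'d': 1, 'b': 43}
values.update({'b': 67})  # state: {'d': 1, 'b': 67}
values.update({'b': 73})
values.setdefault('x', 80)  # 80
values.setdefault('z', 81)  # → 81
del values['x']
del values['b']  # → {'d': 1, 'z': 81}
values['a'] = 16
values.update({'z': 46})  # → {'d': 1, 'z': 46, 'a': 16}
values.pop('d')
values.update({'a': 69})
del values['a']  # {'z': 46}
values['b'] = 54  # {'z': 46, 'b': 54}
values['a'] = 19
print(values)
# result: {'z': 46, 'b': 54, 'a': 19}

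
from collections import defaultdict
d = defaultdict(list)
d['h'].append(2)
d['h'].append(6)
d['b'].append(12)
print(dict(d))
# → {'h': [2, 6], 'b': [12]}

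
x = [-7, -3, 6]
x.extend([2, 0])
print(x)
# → [-7, -3, 6, 2, 0]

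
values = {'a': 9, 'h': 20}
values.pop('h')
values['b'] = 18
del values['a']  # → {'b': 18}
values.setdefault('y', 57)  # 57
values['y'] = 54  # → {'b': 18, 'y': 54}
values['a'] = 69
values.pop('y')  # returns 54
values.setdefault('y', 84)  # 84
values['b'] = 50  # {'b': 50, 'a': 69, 'y': 84}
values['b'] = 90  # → {'b': 90, 'a': 69, 'y': 84}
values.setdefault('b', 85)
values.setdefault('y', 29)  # 84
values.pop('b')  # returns 90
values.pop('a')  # 69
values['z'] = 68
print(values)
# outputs {'y': 84, 'z': 68}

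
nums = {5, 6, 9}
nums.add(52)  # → {5, 6, 9, 52}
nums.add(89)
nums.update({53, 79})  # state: {5, 6, 9, 52, 53, 79, 89}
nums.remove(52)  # {5, 6, 9, 53, 79, 89}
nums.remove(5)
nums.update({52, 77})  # {6, 9, 52, 53, 77, 79, 89}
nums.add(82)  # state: {6, 9, 52, 53, 77, 79, 82, 89}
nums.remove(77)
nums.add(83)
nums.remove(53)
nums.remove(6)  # {9, 52, 79, 82, 83, 89}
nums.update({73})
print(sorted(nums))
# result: [9, 52, 73, 79, 82, 83, 89]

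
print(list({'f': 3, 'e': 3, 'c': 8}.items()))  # [('f', 3), ('e', 3), ('c', 8)]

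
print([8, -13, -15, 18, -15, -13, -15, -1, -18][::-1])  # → [-18, -1, -15, -13, -15, 18, -15, -13, 8]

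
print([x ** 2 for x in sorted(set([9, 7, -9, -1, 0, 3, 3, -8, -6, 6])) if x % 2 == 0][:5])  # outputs [64, 36, 0, 36]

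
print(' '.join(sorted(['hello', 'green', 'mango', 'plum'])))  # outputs green hello mango plum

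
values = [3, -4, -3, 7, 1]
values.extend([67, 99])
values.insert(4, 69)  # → [3, -4, -3, 7, 69, 1, 67, 99]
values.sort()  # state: [-4, -3, 1, 3, 7, 67, 69, 99]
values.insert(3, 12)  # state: [-4, -3, 1, 12, 3, 7, 67, 69, 99]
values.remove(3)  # [-4, -3, 1, 12, 7, 67, 69, 99]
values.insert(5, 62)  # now [-4, -3, 1, 12, 7, 62, 67, 69, 99]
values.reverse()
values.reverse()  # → [-4, -3, 1, 12, 7, 62, 67, 69, 99]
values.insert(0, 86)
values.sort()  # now [-4, -3, 1, 7, 12, 62, 67, 69, 86, 99]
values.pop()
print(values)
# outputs [-4, -3, 1, 7, 12, 62, 67, 69, 86]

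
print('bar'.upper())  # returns BAR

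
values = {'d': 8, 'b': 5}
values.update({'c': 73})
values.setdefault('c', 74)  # 73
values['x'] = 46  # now {'d': 8, 'b': 5, 'c': 73, 'x': 46}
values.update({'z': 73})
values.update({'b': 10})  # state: {'d': 8, 'b': 10, 'c': 73, 'x': 46, 'z': 73}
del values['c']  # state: {'d': 8, 'b': 10, 'x': 46, 'z': 73}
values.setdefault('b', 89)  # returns 10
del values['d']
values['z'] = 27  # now {'b': 10, 'x': 46, 'z': 27}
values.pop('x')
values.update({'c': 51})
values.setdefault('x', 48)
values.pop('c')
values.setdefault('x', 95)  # 48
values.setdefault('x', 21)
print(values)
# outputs {'b': 10, 'z': 27, 'x': 48}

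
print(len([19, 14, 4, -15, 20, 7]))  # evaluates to 6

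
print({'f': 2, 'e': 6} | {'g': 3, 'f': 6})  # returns {'f': 6, 'e': 6, 'g': 3}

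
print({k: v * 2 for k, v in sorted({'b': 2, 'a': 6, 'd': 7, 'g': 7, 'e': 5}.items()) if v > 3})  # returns {'a': 12, 'd': 14, 'e': 10, 'g': 14}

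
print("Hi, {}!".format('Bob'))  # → Hi, Bob!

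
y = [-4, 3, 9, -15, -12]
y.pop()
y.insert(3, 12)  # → [-4, 3, 9, 12, -15]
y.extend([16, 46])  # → [-4, 3, 9, 12, -15, 16, 46]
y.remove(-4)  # [3, 9, 12, -15, 16, 46]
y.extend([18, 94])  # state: [3, 9, 12, -15, 16, 46, 18, 94]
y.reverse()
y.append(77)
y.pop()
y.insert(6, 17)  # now [94, 18, 46, 16, -15, 12, 17, 9, 3]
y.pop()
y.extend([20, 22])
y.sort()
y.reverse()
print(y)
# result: [94, 46, 22, 20, 18, 17, 16, 12, 9, -15]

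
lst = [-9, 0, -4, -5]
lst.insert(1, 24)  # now [-9, 24, 0, -4, -5]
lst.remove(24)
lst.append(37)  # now [-9, 0, -4, -5, 37]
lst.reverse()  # [37, -5, -4, 0, -9]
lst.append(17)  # [37, -5, -4, 0, -9, 17]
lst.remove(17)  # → [37, -5, -4, 0, -9]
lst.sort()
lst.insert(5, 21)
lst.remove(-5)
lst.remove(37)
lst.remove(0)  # [-9, -4, 21]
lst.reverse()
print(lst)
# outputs [21, -4, -9]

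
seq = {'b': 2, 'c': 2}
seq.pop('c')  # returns 2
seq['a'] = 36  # {'b': 2, 'a': 36}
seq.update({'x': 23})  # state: {'b': 2, 'a': 36, 'x': 23}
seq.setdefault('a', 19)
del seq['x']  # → {'b': 2, 'a': 36}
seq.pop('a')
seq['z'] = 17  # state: {'b': 2, 'z': 17}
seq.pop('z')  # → 17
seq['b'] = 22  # {'b': 22}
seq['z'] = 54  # {'b': 22, 'z': 54}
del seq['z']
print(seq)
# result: {'b': 22}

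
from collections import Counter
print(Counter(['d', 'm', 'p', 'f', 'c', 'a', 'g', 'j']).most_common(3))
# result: [('d', 1), ('m', 1), ('p', 1)]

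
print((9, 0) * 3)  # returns (9, 0, 9, 0, 9, 0)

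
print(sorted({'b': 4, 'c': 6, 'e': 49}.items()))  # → [('b', 4), ('c', 6), ('e', 49)]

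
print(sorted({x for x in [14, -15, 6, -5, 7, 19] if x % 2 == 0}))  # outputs [6, 14]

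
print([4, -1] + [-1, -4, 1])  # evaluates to [4, -1, -1, -4, 1]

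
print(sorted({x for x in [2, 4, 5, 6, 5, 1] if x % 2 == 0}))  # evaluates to [2, 4, 6]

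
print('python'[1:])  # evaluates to ython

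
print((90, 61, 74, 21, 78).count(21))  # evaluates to 1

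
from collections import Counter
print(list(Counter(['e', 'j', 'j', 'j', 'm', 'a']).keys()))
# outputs ['e', 'j', 'm', 'a']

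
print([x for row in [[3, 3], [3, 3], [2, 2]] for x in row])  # [3, 3, 3, 3, 2, 2]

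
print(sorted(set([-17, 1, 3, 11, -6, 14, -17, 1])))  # [-17, -6, 1, 3, 11, 14]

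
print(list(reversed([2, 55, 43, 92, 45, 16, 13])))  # [13, 16, 45, 92, 43, 55, 2]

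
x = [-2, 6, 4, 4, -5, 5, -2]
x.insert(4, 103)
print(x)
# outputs [-2, 6, 4, 4, 103, -5, 5, -2]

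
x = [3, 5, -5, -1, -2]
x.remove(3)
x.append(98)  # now [5, -5, -1, -2, 98]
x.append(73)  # [5, -5, -1, -2, 98, 73]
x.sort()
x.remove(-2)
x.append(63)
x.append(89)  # [-5, -1, 5, 73, 98, 63, 89]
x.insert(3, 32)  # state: [-5, -1, 5, 32, 73, 98, 63, 89]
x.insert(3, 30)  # [-5, -1, 5, 30, 32, 73, 98, 63, 89]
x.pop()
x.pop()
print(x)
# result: [-5, -1, 5, 30, 32, 73, 98]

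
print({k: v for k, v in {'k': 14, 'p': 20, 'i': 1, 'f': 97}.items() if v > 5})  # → {'k': 14, 'p': 20, 'f': 97}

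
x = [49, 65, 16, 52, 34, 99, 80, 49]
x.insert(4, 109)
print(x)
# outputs [49, 65, 16, 52, 109, 34, 99, 80, 49]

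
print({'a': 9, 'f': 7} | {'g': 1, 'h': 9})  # {'a': 9, 'f': 7, 'g': 1, 'h': 9}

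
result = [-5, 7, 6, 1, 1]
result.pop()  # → 1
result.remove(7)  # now [-5, 6, 1]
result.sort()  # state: [-5, 1, 6]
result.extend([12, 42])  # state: [-5, 1, 6, 12, 42]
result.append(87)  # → [-5, 1, 6, 12, 42, 87]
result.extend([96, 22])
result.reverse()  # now [22, 96, 87, 42, 12, 6, 1, -5]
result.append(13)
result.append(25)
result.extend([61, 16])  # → [22, 96, 87, 42, 12, 6, 1, -5, 13, 25, 61, 16]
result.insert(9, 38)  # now [22, 96, 87, 42, 12, 6, 1, -5, 13, 38, 25, 61, 16]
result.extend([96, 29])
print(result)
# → [22, 96, 87, 42, 12, 6, 1, -5, 13, 38, 25, 61, 16, 96, 29]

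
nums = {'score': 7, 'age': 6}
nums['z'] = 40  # {'score': 7, 'age': 6, 'z': 40}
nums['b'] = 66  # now {'score': 7, 'age': 6, 'z': 40, 'b': 66}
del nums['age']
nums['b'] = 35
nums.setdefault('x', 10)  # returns 10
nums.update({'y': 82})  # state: {'score': 7, 'z': 40, 'b': 35, 'x': 10, 'y': 82}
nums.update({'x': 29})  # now {'score': 7, 'z': 40, 'b': 35, 'x': 29, 'y': 82}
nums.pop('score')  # 7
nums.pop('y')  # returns 82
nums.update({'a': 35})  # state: {'z': 40, 'b': 35, 'x': 29, 'a': 35}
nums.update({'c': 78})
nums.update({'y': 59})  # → {'z': 40, 'b': 35, 'x': 29, 'a': 35, 'c': 78, 'y': 59}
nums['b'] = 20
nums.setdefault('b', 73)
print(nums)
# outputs {'z': 40, 'b': 20, 'x': 29, 'a': 35, 'c': 78, 'y': 59}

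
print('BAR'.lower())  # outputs bar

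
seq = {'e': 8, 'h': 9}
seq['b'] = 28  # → {'e': 8, 'h': 9, 'b': 28}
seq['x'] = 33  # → {'e': 8, 'h': 9, 'b': 28, 'x': 33}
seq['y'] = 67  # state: {'e': 8, 'h': 9, 'b': 28, 'x': 33, 'y': 67}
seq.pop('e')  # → 8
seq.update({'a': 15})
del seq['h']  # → {'b': 28, 'x': 33, 'y': 67, 'a': 15}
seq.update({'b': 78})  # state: {'b': 78, 'x': 33, 'y': 67, 'a': 15}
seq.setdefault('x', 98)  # 33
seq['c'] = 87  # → {'b': 78, 'x': 33, 'y': 67, 'a': 15, 'c': 87}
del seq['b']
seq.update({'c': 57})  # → {'x': 33, 'y': 67, 'a': 15, 'c': 57}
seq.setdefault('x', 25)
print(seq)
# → {'x': 33, 'y': 67, 'a': 15, 'c': 57}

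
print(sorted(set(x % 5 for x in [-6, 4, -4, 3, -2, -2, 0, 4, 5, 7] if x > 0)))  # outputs [0, 2, 3, 4]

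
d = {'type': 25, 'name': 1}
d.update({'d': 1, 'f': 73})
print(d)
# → {'type': 25, 'name': 1, 'd': 1, 'f': 73}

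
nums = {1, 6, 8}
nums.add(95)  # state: {1, 6, 8, 95}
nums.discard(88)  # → {1, 6, 8, 95}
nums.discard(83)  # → {1, 6, 8, 95}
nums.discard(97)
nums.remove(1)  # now {6, 8, 95}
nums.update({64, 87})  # {6, 8, 64, 87, 95}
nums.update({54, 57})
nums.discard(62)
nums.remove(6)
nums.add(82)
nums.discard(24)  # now {8, 54, 57, 64, 82, 87, 95}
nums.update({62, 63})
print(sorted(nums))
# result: [8, 54, 57, 62, 63, 64, 82, 87, 95]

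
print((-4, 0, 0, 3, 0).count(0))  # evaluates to 3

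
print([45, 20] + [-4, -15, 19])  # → [45, 20, -4, -15, 19]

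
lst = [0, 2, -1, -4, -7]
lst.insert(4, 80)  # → [0, 2, -1, -4, 80, -7]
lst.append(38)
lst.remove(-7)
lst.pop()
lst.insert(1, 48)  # [0, 48, 2, -1, -4, 80]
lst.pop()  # 80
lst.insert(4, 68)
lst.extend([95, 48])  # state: [0, 48, 2, -1, 68, -4, 95, 48]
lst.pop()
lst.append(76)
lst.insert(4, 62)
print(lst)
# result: [0, 48, 2, -1, 62, 68, -4, 95, 76]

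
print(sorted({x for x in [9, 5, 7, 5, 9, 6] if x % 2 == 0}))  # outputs [6]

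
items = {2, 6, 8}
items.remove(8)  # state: {2, 6}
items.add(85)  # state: {2, 6, 85}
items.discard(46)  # {2, 6, 85}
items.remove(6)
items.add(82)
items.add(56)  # {2, 56, 82, 85}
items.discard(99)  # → {2, 56, 82, 85}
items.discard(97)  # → {2, 56, 82, 85}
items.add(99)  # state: {2, 56, 82, 85, 99}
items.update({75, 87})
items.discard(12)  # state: {2, 56, 75, 82, 85, 87, 99}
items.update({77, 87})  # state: {2, 56, 75, 77, 82, 85, 87, 99}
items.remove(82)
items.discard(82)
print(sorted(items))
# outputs [2, 56, 75, 77, 85, 87, 99]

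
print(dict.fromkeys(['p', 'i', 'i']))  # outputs {'p': None, 'i': None}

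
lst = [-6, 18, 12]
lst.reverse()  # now [12, 18, -6]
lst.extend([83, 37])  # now [12, 18, -6, 83, 37]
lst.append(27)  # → [12, 18, -6, 83, 37, 27]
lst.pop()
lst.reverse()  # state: [37, 83, -6, 18, 12]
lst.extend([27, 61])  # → [37, 83, -6, 18, 12, 27, 61]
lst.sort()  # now [-6, 12, 18, 27, 37, 61, 83]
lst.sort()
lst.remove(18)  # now [-6, 12, 27, 37, 61, 83]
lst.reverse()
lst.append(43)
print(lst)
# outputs [83, 61, 37, 27, 12, -6, 43]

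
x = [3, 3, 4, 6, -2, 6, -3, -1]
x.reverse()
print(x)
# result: [-1, -3, 6, -2, 6, 4, 3, 3]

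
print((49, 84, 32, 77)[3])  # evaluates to 77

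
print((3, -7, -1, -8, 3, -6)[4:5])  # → (3,)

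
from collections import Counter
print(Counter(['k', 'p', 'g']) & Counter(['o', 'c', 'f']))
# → Counter()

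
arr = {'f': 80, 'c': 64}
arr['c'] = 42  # {'f': 80, 'c': 42}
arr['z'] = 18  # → {'f': 80, 'c': 42, 'z': 18}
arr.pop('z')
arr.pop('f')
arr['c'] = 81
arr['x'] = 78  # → {'c': 81, 'x': 78}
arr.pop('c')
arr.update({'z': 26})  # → {'x': 78, 'z': 26}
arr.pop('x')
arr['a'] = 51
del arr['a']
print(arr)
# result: {'z': 26}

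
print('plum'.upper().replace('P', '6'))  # 6LUM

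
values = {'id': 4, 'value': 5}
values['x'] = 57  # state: {'id': 4, 'value': 5, 'x': 57}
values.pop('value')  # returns 5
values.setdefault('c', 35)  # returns 35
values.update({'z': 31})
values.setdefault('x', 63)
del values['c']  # {'id': 4, 'x': 57, 'z': 31}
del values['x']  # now {'id': 4, 'z': 31}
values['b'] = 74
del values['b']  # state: {'id': 4, 'z': 31}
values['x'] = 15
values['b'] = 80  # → {'id': 4, 'z': 31, 'x': 15, 'b': 80}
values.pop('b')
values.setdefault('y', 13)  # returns 13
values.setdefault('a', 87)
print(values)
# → {'id': 4, 'z': 31, 'x': 15, 'y': 13, 'a': 87}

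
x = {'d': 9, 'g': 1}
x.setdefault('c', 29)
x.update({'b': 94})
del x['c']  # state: {'d': 9, 'g': 1, 'b': 94}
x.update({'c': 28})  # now {'d': 9, 'g': 1, 'b': 94, 'c': 28}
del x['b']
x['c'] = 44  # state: {'d': 9, 'g': 1, 'c': 44}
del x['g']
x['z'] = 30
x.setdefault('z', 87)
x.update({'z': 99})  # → {'d': 9, 'c': 44, 'z': 99}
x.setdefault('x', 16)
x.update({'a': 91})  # {'d': 9, 'c': 44, 'z': 99, 'x': 16, 'a': 91}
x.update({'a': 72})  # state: {'d': 9, 'c': 44, 'z': 99, 'x': 16, 'a': 72}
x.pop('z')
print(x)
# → {'d': 9, 'c': 44, 'x': 16, 'a': 72}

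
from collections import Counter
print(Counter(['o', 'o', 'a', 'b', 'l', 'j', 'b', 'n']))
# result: Counter({'o': 2, 'b': 2, 'a': 1, 'l': 1, 'j': 1, 'n': 1})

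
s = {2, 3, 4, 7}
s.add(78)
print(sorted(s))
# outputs [2, 3, 4, 7, 78]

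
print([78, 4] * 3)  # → [78, 4, 78, 4, 78, 4]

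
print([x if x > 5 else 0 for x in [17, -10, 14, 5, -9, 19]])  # [17, 0, 14, 0, 0, 19]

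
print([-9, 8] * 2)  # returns [-9, 8, -9, 8]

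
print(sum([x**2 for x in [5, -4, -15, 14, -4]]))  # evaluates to 478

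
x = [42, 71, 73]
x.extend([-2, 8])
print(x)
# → [42, 71, 73, -2, 8]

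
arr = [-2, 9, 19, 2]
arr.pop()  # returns 2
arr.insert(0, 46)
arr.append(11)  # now [46, -2, 9, 19, 11]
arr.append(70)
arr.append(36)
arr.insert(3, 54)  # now [46, -2, 9, 54, 19, 11, 70, 36]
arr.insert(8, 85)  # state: [46, -2, 9, 54, 19, 11, 70, 36, 85]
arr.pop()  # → 85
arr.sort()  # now [-2, 9, 11, 19, 36, 46, 54, 70]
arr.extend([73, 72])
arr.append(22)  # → [-2, 9, 11, 19, 36, 46, 54, 70, 73, 72, 22]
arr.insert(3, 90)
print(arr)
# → [-2, 9, 11, 90, 19, 36, 46, 54, 70, 73, 72, 22]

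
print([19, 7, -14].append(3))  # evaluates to None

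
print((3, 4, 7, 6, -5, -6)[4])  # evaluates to -5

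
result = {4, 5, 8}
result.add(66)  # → {4, 5, 8, 66}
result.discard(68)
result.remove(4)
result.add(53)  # {5, 8, 53, 66}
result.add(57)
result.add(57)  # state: {5, 8, 53, 57, 66}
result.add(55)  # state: {5, 8, 53, 55, 57, 66}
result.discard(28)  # {5, 8, 53, 55, 57, 66}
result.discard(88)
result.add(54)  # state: {5, 8, 53, 54, 55, 57, 66}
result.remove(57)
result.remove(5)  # {8, 53, 54, 55, 66}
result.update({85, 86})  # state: {8, 53, 54, 55, 66, 85, 86}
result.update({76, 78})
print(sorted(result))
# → [8, 53, 54, 55, 66, 76, 78, 85, 86]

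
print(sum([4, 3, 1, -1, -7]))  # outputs 0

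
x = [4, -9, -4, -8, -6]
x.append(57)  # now [4, -9, -4, -8, -6, 57]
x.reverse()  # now [57, -6, -8, -4, -9, 4]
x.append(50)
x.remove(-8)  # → [57, -6, -4, -9, 4, 50]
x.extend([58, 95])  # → [57, -6, -4, -9, 4, 50, 58, 95]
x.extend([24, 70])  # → [57, -6, -4, -9, 4, 50, 58, 95, 24, 70]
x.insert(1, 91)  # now [57, 91, -6, -4, -9, 4, 50, 58, 95, 24, 70]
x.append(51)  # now [57, 91, -6, -4, -9, 4, 50, 58, 95, 24, 70, 51]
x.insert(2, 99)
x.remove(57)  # [91, 99, -6, -4, -9, 4, 50, 58, 95, 24, 70, 51]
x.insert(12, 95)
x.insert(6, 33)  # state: [91, 99, -6, -4, -9, 4, 33, 50, 58, 95, 24, 70, 51, 95]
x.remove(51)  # [91, 99, -6, -4, -9, 4, 33, 50, 58, 95, 24, 70, 95]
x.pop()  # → 95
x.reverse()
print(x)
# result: [70, 24, 95, 58, 50, 33, 4, -9, -4, -6, 99, 91]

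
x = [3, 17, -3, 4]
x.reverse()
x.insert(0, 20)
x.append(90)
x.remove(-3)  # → [20, 4, 17, 3, 90]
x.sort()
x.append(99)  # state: [3, 4, 17, 20, 90, 99]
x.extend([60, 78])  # [3, 4, 17, 20, 90, 99, 60, 78]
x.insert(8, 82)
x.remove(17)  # [3, 4, 20, 90, 99, 60, 78, 82]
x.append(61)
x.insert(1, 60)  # [3, 60, 4, 20, 90, 99, 60, 78, 82, 61]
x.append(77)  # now [3, 60, 4, 20, 90, 99, 60, 78, 82, 61, 77]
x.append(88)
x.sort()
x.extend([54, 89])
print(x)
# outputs [3, 4, 20, 60, 60, 61, 77, 78, 82, 88, 90, 99, 54, 89]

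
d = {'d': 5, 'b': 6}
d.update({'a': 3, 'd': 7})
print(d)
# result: {'d': 7, 'b': 6, 'a': 3}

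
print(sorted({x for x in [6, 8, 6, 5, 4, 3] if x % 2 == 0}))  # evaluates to [4, 6, 8]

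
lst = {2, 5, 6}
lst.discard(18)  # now {2, 5, 6}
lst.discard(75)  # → {2, 5, 6}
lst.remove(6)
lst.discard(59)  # {2, 5}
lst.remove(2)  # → {5}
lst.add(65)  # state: {5, 65}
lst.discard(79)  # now {5, 65}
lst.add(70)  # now {5, 65, 70}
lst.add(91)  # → {5, 65, 70, 91}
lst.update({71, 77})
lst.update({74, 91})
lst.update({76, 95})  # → {5, 65, 70, 71, 74, 76, 77, 91, 95}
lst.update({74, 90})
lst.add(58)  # {5, 58, 65, 70, 71, 74, 76, 77, 90, 91, 95}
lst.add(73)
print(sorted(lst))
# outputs [5, 58, 65, 70, 71, 73, 74, 76, 77, 90, 91, 95]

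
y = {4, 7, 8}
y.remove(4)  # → {7, 8}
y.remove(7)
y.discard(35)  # {8}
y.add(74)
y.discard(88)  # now {8, 74}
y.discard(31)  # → {8, 74}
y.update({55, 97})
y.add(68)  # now {8, 55, 68, 74, 97}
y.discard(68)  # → {8, 55, 74, 97}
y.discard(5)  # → {8, 55, 74, 97}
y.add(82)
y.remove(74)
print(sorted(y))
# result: [8, 55, 82, 97]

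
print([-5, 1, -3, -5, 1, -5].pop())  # -5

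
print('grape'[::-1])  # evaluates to eparg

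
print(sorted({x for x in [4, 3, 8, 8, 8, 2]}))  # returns [2, 3, 4, 8]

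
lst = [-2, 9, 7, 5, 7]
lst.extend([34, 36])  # [-2, 9, 7, 5, 7, 34, 36]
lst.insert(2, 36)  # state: [-2, 9, 36, 7, 5, 7, 34, 36]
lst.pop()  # 36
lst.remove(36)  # [-2, 9, 7, 5, 7, 34]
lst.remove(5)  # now [-2, 9, 7, 7, 34]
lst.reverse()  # [34, 7, 7, 9, -2]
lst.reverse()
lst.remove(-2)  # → [9, 7, 7, 34]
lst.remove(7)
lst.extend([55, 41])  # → [9, 7, 34, 55, 41]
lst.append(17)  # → [9, 7, 34, 55, 41, 17]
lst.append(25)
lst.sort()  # [7, 9, 17, 25, 34, 41, 55]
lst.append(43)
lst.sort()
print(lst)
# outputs [7, 9, 17, 25, 34, 41, 43, 55]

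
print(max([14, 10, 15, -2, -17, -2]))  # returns 15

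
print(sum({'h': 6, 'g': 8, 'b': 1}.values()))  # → 15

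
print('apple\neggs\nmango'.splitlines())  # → ['apple', 'eggs', 'mango']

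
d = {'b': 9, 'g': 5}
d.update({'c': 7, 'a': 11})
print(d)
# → {'b': 9, 'g': 5, 'c': 7, 'a': 11}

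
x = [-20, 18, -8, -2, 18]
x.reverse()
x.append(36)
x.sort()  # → [-20, -8, -2, 18, 18, 36]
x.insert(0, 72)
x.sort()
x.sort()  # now [-20, -8, -2, 18, 18, 36, 72]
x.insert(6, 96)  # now [-20, -8, -2, 18, 18, 36, 96, 72]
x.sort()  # [-20, -8, -2, 18, 18, 36, 72, 96]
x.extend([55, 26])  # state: [-20, -8, -2, 18, 18, 36, 72, 96, 55, 26]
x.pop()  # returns 26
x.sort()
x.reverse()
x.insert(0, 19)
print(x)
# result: [19, 96, 72, 55, 36, 18, 18, -2, -8, -20]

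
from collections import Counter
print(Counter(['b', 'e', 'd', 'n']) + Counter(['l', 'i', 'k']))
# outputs Counter({'b': 1, 'e': 1, 'd': 1, 'n': 1, 'l': 1, 'i': 1, 'k': 1})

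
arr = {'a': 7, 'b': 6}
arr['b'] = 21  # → {'a': 7, 'b': 21}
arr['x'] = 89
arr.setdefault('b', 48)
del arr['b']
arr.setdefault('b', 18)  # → 18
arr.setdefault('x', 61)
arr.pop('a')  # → 7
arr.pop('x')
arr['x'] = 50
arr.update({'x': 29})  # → {'b': 18, 'x': 29}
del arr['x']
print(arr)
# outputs {'b': 18}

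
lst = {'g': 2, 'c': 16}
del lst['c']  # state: {'g': 2}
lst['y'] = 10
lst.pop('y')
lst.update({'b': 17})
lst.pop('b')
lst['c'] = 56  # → {'g': 2, 'c': 56}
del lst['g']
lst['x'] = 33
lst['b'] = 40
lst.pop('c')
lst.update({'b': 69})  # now {'x': 33, 'b': 69}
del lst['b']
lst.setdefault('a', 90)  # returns 90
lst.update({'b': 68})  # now {'x': 33, 'a': 90, 'b': 68}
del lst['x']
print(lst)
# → {'a': 90, 'b': 68}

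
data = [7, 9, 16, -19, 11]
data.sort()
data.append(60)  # [-19, 7, 9, 11, 16, 60]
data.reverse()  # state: [60, 16, 11, 9, 7, -19]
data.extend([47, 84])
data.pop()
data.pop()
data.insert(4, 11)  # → [60, 16, 11, 9, 11, 7, -19]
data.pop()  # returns -19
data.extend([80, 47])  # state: [60, 16, 11, 9, 11, 7, 80, 47]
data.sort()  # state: [7, 9, 11, 11, 16, 47, 60, 80]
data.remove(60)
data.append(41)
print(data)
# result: [7, 9, 11, 11, 16, 47, 80, 41]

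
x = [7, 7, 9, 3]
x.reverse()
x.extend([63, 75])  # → [3, 9, 7, 7, 63, 75]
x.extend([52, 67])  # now [3, 9, 7, 7, 63, 75, 52, 67]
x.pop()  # 67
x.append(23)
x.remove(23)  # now [3, 9, 7, 7, 63, 75, 52]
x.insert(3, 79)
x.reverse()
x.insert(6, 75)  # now [52, 75, 63, 7, 79, 7, 75, 9, 3]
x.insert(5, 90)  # [52, 75, 63, 7, 79, 90, 7, 75, 9, 3]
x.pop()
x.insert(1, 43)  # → [52, 43, 75, 63, 7, 79, 90, 7, 75, 9]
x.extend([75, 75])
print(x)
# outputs [52, 43, 75, 63, 7, 79, 90, 7, 75, 9, 75, 75]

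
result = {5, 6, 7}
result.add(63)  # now {5, 6, 7, 63}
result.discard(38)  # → {5, 6, 7, 63}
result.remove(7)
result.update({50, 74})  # {5, 6, 50, 63, 74}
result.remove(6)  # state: {5, 50, 63, 74}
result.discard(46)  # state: {5, 50, 63, 74}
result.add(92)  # {5, 50, 63, 74, 92}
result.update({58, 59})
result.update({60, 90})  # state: {5, 50, 58, 59, 60, 63, 74, 90, 92}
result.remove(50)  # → {5, 58, 59, 60, 63, 74, 90, 92}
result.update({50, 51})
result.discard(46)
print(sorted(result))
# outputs [5, 50, 51, 58, 59, 60, 63, 74, 90, 92]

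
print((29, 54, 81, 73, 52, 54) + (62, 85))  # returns (29, 54, 81, 73, 52, 54, 62, 85)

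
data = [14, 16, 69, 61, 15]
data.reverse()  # [15, 61, 69, 16, 14]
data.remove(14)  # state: [15, 61, 69, 16]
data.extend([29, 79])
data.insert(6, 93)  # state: [15, 61, 69, 16, 29, 79, 93]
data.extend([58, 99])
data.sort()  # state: [15, 16, 29, 58, 61, 69, 79, 93, 99]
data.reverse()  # [99, 93, 79, 69, 61, 58, 29, 16, 15]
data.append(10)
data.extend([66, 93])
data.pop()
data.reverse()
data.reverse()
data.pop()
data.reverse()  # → [10, 15, 16, 29, 58, 61, 69, 79, 93, 99]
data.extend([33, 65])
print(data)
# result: [10, 15, 16, 29, 58, 61, 69, 79, 93, 99, 33, 65]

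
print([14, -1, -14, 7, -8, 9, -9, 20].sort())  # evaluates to None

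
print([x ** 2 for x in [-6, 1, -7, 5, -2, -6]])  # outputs [36, 1, 49, 25, 4, 36]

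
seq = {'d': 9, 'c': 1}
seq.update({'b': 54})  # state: {'d': 9, 'c': 1, 'b': 54}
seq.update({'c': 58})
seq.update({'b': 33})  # {'d': 9, 'c': 58, 'b': 33}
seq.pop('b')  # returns 33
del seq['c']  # {'d': 9}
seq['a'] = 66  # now {'d': 9, 'a': 66}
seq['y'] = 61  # {'d': 9, 'a': 66, 'y': 61}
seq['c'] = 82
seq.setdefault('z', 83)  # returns 83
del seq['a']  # {'d': 9, 'y': 61, 'c': 82, 'z': 83}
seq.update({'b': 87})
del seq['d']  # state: {'y': 61, 'c': 82, 'z': 83, 'b': 87}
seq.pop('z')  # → 83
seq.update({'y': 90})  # {'y': 90, 'c': 82, 'b': 87}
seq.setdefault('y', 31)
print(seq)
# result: {'y': 90, 'c': 82, 'b': 87}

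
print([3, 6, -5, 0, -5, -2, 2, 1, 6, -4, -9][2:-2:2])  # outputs [-5, -5, 2, 6]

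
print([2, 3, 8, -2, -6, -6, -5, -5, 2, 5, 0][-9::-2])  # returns [8, 2]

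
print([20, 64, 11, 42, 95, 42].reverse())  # None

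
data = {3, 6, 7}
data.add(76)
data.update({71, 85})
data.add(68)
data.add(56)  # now {3, 6, 7, 56, 68, 71, 76, 85}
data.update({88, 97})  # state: {3, 6, 7, 56, 68, 71, 76, 85, 88, 97}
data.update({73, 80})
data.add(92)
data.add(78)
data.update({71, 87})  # {3, 6, 7, 56, 68, 71, 73, 76, 78, 80, 85, 87, 88, 92, 97}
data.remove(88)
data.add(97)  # {3, 6, 7, 56, 68, 71, 73, 76, 78, 80, 85, 87, 92, 97}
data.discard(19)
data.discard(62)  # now {3, 6, 7, 56, 68, 71, 73, 76, 78, 80, 85, 87, 92, 97}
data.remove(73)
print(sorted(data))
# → [3, 6, 7, 56, 68, 71, 76, 78, 80, 85, 87, 92, 97]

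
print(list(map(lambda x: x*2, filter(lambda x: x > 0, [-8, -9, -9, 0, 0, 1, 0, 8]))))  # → [2, 16]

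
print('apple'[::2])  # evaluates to ape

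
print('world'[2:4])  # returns rl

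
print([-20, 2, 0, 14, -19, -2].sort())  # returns None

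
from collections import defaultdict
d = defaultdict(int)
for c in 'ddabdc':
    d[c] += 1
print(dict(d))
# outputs {'d': 3, 'a': 1, 'b': 1, 'c': 1}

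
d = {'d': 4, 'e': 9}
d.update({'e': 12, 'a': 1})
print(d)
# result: {'d': 4, 'e': 12, 'a': 1}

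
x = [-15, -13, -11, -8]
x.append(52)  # [-15, -13, -11, -8, 52]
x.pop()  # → 52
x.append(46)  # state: [-15, -13, -11, -8, 46]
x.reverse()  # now [46, -8, -11, -13, -15]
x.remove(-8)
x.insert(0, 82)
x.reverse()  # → [-15, -13, -11, 46, 82]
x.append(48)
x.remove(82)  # [-15, -13, -11, 46, 48]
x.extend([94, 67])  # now [-15, -13, -11, 46, 48, 94, 67]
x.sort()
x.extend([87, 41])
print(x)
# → [-15, -13, -11, 46, 48, 67, 94, 87, 41]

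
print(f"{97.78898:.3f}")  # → 97.789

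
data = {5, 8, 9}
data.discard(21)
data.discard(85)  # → {5, 8, 9}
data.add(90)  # {5, 8, 9, 90}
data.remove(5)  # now {8, 9, 90}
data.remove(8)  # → {9, 90}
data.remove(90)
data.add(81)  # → {9, 81}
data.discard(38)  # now {9, 81}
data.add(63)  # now {9, 63, 81}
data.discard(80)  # {9, 63, 81}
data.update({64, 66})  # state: {9, 63, 64, 66, 81}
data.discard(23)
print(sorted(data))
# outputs [9, 63, 64, 66, 81]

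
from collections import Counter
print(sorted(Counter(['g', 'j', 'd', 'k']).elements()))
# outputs ['d', 'g', 'j', 'k']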